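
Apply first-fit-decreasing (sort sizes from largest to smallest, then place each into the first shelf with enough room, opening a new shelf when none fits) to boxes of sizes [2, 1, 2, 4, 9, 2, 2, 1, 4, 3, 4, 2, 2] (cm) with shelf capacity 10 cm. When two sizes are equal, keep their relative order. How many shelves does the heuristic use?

4

Sorted descending: 9, 4, 4, 4, 3, 2, 2, 2, 2, 2, 2, 1, 1.
  9 → shelf 1 (new)  [load 9/10]
  4 → shelf 2 (new)  [load 4/10]
  4 → shelf 2  [load 8/10]
  4 → shelf 3 (new)  [load 4/10]
  3 → shelf 3  [load 7/10]
  2 → shelf 2  [load 10/10]
  2 → shelf 3  [load 9/10]
  2 → shelf 4 (new)  [load 2/10]
  2 → shelf 4  [load 4/10]
  2 → shelf 4  [load 6/10]
  2 → shelf 4  [load 8/10]
  1 → shelf 1  [load 10/10]
  1 → shelf 3  [load 10/10]
4 shelves opened.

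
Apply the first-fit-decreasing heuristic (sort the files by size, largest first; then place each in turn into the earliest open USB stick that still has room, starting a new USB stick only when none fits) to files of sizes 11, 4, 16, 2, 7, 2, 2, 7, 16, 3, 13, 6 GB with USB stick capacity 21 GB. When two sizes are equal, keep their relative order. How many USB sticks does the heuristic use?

Sorted descending: 16, 16, 13, 11, 7, 7, 6, 4, 3, 2, 2, 2.
  16 → USB stick 1 (new)  [load 16/21]
  16 → USB stick 2 (new)  [load 16/21]
  13 → USB stick 3 (new)  [load 13/21]
  11 → USB stick 4 (new)  [load 11/21]
  7 → USB stick 3  [load 20/21]
  7 → USB stick 4  [load 18/21]
  6 → USB stick 5 (new)  [load 6/21]
  4 → USB stick 1  [load 20/21]
  3 → USB stick 2  [load 19/21]
  2 → USB stick 2  [load 21/21]
  2 → USB stick 4  [load 20/21]
  2 → USB stick 5  [load 8/21]
5 USB sticks opened.

5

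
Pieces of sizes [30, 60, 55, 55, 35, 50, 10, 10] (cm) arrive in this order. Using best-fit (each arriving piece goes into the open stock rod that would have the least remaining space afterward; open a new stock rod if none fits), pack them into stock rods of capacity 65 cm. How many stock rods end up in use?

5

  30 → stock rod 1 (new)  [load 30/65]
  60 → stock rod 2 (new)  [load 60/65]
  55 → stock rod 3 (new)  [load 55/65]
  55 → stock rod 4 (new)  [load 55/65]
  35 → stock rod 1  [load 65/65]
  50 → stock rod 5 (new)  [load 50/65]
  10 → stock rod 3  [load 65/65]
  10 → stock rod 4  [load 65/65]
5 stock rods opened.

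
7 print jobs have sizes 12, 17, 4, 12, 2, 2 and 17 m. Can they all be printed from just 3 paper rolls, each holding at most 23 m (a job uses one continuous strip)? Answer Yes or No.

Total = 66 m; ⌈66/23⌉ = 3.
4 print jobs each exceed half the capacity and cannot share a roll, forcing at least 4 paper rolls.
At least 4 paper rolls are required, but only 3 are allowed.

No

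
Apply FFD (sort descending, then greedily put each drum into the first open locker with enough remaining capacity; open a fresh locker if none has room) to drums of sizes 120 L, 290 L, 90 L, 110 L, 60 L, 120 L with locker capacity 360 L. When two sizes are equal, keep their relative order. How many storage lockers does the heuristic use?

Sorted descending: 290, 120, 120, 110, 90, 60.
  290 → locker 1 (new)  [load 290/360]
  120 → locker 2 (new)  [load 120/360]
  120 → locker 2  [load 240/360]
  110 → locker 2  [load 350/360]
  90 → locker 3 (new)  [load 90/360]
  60 → locker 1  [load 350/360]
3 storage lockers opened.

3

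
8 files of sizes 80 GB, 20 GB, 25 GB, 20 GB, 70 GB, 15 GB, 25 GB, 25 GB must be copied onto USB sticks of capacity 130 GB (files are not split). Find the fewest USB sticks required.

3

Total = 80 + 70 + 25 + 25 + 25 + 20 + 20 + 15 = 280 GB.
Lower bound: ⌈280/130⌉ = 3 USB sticks.
A packing using 3 USB sticks:
  USB stick 1: 80 + 25 + 25 = 130
  USB stick 2: 70 + 25 + 20 + 15 = 130
  USB stick 3: 20 = 20
This matches the lower bound, so 3 is optimal.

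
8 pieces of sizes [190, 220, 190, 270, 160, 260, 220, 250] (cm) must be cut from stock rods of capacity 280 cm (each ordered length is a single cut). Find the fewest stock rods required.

Total = 270 + 260 + 250 + 220 + 220 + 190 + 190 + 160 = 1760 cm.
Lower bound: ⌈1760/280⌉ = 7 stock rods.
Also, 8 pieces each exceed 140 cm, and no two of those can share a stock rod, so at least 8 stock rods are needed.
A packing using 8 stock rods:
  stock rod 1: 270 = 270
  stock rod 2: 260 = 260
  stock rod 3: 250 = 250
  stock rod 4: 220 = 220
  stock rod 5: 220 = 220
  stock rod 6: 190 = 190
  stock rod 7: 190 = 190
  stock rod 8: 160 = 160
This matches the lower bound, so 8 is optimal.

8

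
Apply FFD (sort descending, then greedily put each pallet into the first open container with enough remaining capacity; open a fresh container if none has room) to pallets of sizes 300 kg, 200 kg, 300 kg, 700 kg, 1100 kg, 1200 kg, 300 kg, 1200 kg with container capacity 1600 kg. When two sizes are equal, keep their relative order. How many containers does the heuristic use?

4

Sorted descending: 1200, 1200, 1100, 700, 300, 300, 300, 200.
  1200 → container 1 (new)  [load 1200/1600]
  1200 → container 2 (new)  [load 1200/1600]
  1100 → container 3 (new)  [load 1100/1600]
  700 → container 4 (new)  [load 700/1600]
  300 → container 1  [load 1500/1600]
  300 → container 2  [load 1500/1600]
  300 → container 3  [load 1400/1600]
  200 → container 3  [load 1600/1600]
4 containers opened.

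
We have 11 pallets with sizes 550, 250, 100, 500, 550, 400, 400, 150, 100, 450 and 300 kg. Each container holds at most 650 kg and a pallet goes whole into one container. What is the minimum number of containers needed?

Total = 550 + 550 + 500 + 450 + 400 + 400 + 300 + 250 + 150 + 100 + 100 = 3750 kg.
Lower bound: ⌈3750/650⌉ = 6 containers.
A packing using 7 containers:
  container 1: 550 + 100 = 650
  container 2: 550 + 100 = 650
  container 3: 500 + 150 = 650
  container 4: 450 = 450
  container 5: 400 + 250 = 650
  container 6: 400 = 400
  container 7: 300 = 300
No arrangement into 6 containers stays within capacity, so 7 is optimal.

7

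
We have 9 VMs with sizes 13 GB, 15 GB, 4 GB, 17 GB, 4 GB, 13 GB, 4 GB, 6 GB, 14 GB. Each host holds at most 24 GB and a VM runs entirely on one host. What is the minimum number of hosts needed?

5

Total = 17 + 15 + 14 + 13 + 13 + 6 + 4 + 4 + 4 = 90 GB.
Lower bound: ⌈90/24⌉ = 4 hosts.
Also, 5 VMs each exceed 12 GB, and no two of those can share a host, so at least 5 hosts are needed.
A packing using 5 hosts:
  host 1: 17 + 6 = 23
  host 2: 15 + 4 + 4 = 23
  host 3: 14 + 4 = 18
  host 4: 13 = 13
  host 5: 13 = 13
This matches the lower bound, so 5 is optimal.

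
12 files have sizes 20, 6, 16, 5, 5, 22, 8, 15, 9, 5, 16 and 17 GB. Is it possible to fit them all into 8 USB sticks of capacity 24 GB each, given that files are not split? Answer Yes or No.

A valid assignment using 7 USB sticks:
  USB stick 1: 22 = 22
  USB stick 2: 20 = 20
  USB stick 3: 17 + 6 = 23
  USB stick 4: 16 + 8 = 24
  USB stick 5: 16 + 5 = 21
  USB stick 6: 15 + 9 = 24
  USB stick 7: 5 + 5 = 10
That uses only 7 ≤ 8, so 8 USB sticks are enough.

Yes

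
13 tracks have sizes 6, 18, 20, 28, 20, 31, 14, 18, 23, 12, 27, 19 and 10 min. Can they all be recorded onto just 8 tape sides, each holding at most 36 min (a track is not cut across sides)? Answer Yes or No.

A valid assignment using 8 tape sides:
  side 1: 31 = 31
  side 2: 28 + 6 = 34
  side 3: 27 = 27
  side 4: 23 + 12 = 35
  side 5: 20 + 14 = 34
  side 6: 20 + 10 = 30
  side 7: 19 = 19
  side 8: 18 + 18 = 36
Every load is within 36 min, so 8 tape sides suffice.

Yes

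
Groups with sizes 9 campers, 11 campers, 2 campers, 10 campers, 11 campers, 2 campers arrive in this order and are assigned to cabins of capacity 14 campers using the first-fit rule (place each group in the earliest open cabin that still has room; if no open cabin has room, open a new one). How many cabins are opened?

  9 → cabin 1 (new)  [load 9/14]
  11 → cabin 2 (new)  [load 11/14]
  2 → cabin 1  [load 11/14]
  10 → cabin 3 (new)  [load 10/14]
  11 → cabin 4 (new)  [load 11/14]
  2 → cabin 1  [load 13/14]
4 cabins opened.

4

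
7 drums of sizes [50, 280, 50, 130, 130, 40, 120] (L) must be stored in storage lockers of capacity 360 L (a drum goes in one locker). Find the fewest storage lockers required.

Total = 280 + 130 + 130 + 120 + 50 + 50 + 40 = 800 L.
Lower bound: ⌈800/360⌉ = 3 storage lockers.
A packing using 3 storage lockers:
  locker 1: 280 + 50 = 330
  locker 2: 130 + 130 + 50 + 40 = 350
  locker 3: 120 = 120
This matches the lower bound, so 3 is optimal.

3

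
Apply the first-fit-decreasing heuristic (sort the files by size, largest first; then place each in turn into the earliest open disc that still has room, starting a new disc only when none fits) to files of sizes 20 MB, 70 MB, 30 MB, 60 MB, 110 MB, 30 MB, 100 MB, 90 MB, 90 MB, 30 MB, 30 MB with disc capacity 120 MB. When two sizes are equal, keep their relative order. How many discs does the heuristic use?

Sorted descending: 110, 100, 90, 90, 70, 60, 30, 30, 30, 30, 20.
  110 → disc 1 (new)  [load 110/120]
  100 → disc 2 (new)  [load 100/120]
  90 → disc 3 (new)  [load 90/120]
  90 → disc 4 (new)  [load 90/120]
  70 → disc 5 (new)  [load 70/120]
  60 → disc 6 (new)  [load 60/120]
  30 → disc 3  [load 120/120]
  30 → disc 4  [load 120/120]
  30 → disc 5  [load 100/120]
  30 → disc 6  [load 90/120]
  20 → disc 2  [load 120/120]
6 discs opened.

6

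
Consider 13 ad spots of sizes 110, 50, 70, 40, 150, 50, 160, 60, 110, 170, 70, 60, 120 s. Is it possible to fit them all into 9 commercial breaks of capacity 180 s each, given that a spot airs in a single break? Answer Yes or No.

Yes

A valid assignment using 8 commercial breaks:
  break 1: 170 = 170
  break 2: 160 = 160
  break 3: 150 = 150
  break 4: 120 + 60 = 180
  break 5: 110 + 70 = 180
  break 6: 110 + 70 = 180
  break 7: 60 + 50 + 50 = 160
  break 8: 40 = 40
That uses only 8 ≤ 9, so 9 commercial breaks are enough.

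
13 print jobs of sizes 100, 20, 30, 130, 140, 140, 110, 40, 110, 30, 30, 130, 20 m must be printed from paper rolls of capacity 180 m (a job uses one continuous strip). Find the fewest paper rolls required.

7

Total = 140 + 140 + 130 + 130 + 110 + 110 + 100 + 40 + 30 + 30 + 30 + 20 + 20 = 1030 m.
Lower bound: ⌈1030/180⌉ = 6 paper rolls.
Also, 7 print jobs each exceed 90 m, and no two of those can share a roll, so at least 7 paper rolls are needed.
A packing using 7 paper rolls:
  roll 1: 140 + 40 = 180
  roll 2: 140 + 30 = 170
  roll 3: 130 + 30 + 20 = 180
  roll 4: 130 + 30 + 20 = 180
  roll 5: 110 = 110
  roll 6: 110 = 110
  roll 7: 100 = 100
This matches the lower bound, so 7 is optimal.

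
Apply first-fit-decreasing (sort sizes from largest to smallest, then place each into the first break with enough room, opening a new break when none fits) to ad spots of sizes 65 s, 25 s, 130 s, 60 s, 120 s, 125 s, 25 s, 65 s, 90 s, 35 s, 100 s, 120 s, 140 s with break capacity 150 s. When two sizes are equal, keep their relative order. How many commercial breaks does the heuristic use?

Sorted descending: 140, 130, 125, 120, 120, 100, 90, 65, 65, 60, 35, 25, 25.
  140 → break 1 (new)  [load 140/150]
  130 → break 2 (new)  [load 130/150]
  125 → break 3 (new)  [load 125/150]
  120 → break 4 (new)  [load 120/150]
  120 → break 5 (new)  [load 120/150]
  100 → break 6 (new)  [load 100/150]
  90 → break 7 (new)  [load 90/150]
  65 → break 8 (new)  [load 65/150]
  65 → break 8  [load 130/150]
  60 → break 7  [load 150/150]
  35 → break 6  [load 135/150]
  25 → break 3  [load 150/150]
  25 → break 4  [load 145/150]
8 commercial breaks opened.

8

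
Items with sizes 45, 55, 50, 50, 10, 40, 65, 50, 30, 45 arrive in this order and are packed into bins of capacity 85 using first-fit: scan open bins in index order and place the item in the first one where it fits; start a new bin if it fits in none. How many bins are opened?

7

  45 → bin 1 (new)  [load 45/85]
  55 → bin 2 (new)  [load 55/85]
  50 → bin 3 (new)  [load 50/85]
  50 → bin 4 (new)  [load 50/85]
  10 → bin 1  [load 55/85]
  40 → bin 5 (new)  [load 40/85]
  65 → bin 6 (new)  [load 65/85]
  50 → bin 7 (new)  [load 50/85]
  30 → bin 1  [load 85/85]
  45 → bin 5  [load 85/85]
7 bins opened.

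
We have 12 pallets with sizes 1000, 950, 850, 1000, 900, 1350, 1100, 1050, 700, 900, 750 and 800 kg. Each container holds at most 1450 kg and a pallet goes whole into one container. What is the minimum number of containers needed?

11

Total = 1350 + 1100 + 1050 + 1000 + 1000 + 950 + 900 + 900 + 850 + 800 + 750 + 700 = 11350 kg.
Lower bound: ⌈11350/1450⌉ = 8 containers.
Also, 11 pallets each exceed 725 kg, and no two of those can share a container, so at least 11 containers are needed.
A packing using 11 containers:
  container 1: 1350 = 1350
  container 2: 1100 = 1100
  container 3: 1050 = 1050
  container 4: 1000 = 1000
  container 5: 1000 = 1000
  container 6: 950 = 950
  container 7: 900 = 900
  container 8: 900 = 900
  container 9: 850 = 850
  container 10: 800 = 800
  container 11: 750 + 700 = 1450
This matches the lower bound, so 11 is optimal.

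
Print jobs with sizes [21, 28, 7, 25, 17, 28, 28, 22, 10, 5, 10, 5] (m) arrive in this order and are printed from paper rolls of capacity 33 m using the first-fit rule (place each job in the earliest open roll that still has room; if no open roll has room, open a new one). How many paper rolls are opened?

  21 → roll 1 (new)  [load 21/33]
  28 → roll 2 (new)  [load 28/33]
  7 → roll 1  [load 28/33]
  25 → roll 3 (new)  [load 25/33]
  17 → roll 4 (new)  [load 17/33]
  28 → roll 5 (new)  [load 28/33]
  28 → roll 6 (new)  [load 28/33]
  22 → roll 7 (new)  [load 22/33]
  10 → roll 4  [load 27/33]
  5 → roll 1  [load 33/33]
  10 → roll 7  [load 32/33]
  5 → roll 2  [load 33/33]
7 paper rolls opened.

7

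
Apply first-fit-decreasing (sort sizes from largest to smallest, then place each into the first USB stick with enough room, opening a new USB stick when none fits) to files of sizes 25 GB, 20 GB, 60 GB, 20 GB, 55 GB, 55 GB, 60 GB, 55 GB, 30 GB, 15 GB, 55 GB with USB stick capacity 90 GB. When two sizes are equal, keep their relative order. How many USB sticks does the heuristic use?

Sorted descending: 60, 60, 55, 55, 55, 55, 30, 25, 20, 20, 15.
  60 → USB stick 1 (new)  [load 60/90]
  60 → USB stick 2 (new)  [load 60/90]
  55 → USB stick 3 (new)  [load 55/90]
  55 → USB stick 4 (new)  [load 55/90]
  55 → USB stick 5 (new)  [load 55/90]
  55 → USB stick 6 (new)  [load 55/90]
  30 → USB stick 1  [load 90/90]
  25 → USB stick 2  [load 85/90]
  20 → USB stick 3  [load 75/90]
  20 → USB stick 4  [load 75/90]
  15 → USB stick 3  [load 90/90]
6 USB sticks opened.

6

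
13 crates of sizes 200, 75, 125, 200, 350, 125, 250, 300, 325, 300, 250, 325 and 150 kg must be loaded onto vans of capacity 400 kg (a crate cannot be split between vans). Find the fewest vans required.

Total = 350 + 325 + 325 + 300 + 300 + 250 + 250 + 200 + 200 + 150 + 125 + 125 + 75 = 2975 kg.
Lower bound: ⌈2975/400⌉ = 8 vans.
A packing using 9 vans:
  van 1: 350 = 350
  van 2: 325 + 75 = 400
  van 3: 325 = 325
  van 4: 300 = 300
  van 5: 300 = 300
  van 6: 250 + 150 = 400
  van 7: 250 + 125 = 375
  van 8: 200 + 200 = 400
  van 9: 125 = 125
No arrangement into 8 vans stays within capacity, so 9 is optimal.

9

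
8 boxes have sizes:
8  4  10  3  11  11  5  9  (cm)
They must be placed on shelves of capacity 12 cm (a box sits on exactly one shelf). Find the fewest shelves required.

6

Total = 11 + 11 + 10 + 9 + 8 + 5 + 4 + 3 = 61 cm.
Lower bound: ⌈61/12⌉ = 6 shelves.
A packing using 6 shelves:
  shelf 1: 11 = 11
  shelf 2: 11 = 11
  shelf 3: 10 = 10
  shelf 4: 9 + 3 = 12
  shelf 5: 8 + 4 = 12
  shelf 6: 5 = 5
This matches the lower bound, so 6 is optimal.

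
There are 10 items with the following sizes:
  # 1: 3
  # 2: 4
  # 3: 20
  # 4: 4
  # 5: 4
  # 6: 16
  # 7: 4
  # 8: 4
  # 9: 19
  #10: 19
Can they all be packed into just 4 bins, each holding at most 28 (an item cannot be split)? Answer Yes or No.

A valid assignment using 4 bins:
  bin 1: 20 + 4 + 4 = 28
  bin 2: 19 + 4 + 4 = 27
  bin 3: 19 + 4 + 3 = 26
  bin 4: 16 = 16
Every load is within 28, so 4 bins suffice.

Yes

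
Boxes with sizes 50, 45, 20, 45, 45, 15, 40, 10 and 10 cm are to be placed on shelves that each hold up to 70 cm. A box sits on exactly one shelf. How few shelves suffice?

Total = 50 + 45 + 45 + 45 + 40 + 20 + 15 + 10 + 10 = 280 cm.
Lower bound: ⌈280/70⌉ = 4 shelves.
Also, 5 boxes each exceed 35 cm, and no two of those can share a shelf, so at least 5 shelves are needed.
A packing using 5 shelves:
  shelf 1: 50 + 20 = 70
  shelf 2: 45 + 15 + 10 = 70
  shelf 3: 45 + 10 = 55
  shelf 4: 45 = 45
  shelf 5: 40 = 40
This matches the lower bound, so 5 is optimal.

5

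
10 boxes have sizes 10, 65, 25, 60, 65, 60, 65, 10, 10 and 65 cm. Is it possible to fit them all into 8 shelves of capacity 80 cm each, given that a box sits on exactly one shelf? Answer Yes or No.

A valid assignment using 7 shelves:
  shelf 1: 65 + 10 = 75
  shelf 2: 65 + 10 = 75
  shelf 3: 65 + 10 = 75
  shelf 4: 65 = 65
  shelf 5: 60 = 60
  shelf 6: 60 = 60
  shelf 7: 25 = 25
That uses only 7 ≤ 8, so 8 shelves are enough.

Yes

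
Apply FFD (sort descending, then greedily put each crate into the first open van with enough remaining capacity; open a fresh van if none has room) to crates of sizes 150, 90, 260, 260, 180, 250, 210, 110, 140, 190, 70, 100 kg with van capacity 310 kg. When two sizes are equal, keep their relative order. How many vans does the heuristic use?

8

Sorted descending: 260, 260, 250, 210, 190, 180, 150, 140, 110, 100, 90, 70.
  260 → van 1 (new)  [load 260/310]
  260 → van 2 (new)  [load 260/310]
  250 → van 3 (new)  [load 250/310]
  210 → van 4 (new)  [load 210/310]
  190 → van 5 (new)  [load 190/310]
  180 → van 6 (new)  [load 180/310]
  150 → van 7 (new)  [load 150/310]
  140 → van 7  [load 290/310]
  110 → van 5  [load 300/310]
  100 → van 4  [load 310/310]
  90 → van 6  [load 270/310]
  70 → van 8 (new)  [load 70/310]
8 vans opened.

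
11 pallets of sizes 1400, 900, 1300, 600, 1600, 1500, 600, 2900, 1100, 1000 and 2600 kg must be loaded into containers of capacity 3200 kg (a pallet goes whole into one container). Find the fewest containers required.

5

Total = 2900 + 2600 + 1600 + 1500 + 1400 + 1300 + 1100 + 1000 + 900 + 600 + 600 = 15500 kg.
Lower bound: ⌈15500/3200⌉ = 5 containers.
A packing using 5 containers:
  container 1: 2900 = 2900
  container 2: 2600 + 600 = 3200
  container 3: 1600 + 1500 = 3100
  container 4: 1400 + 1100 + 600 = 3100
  container 5: 1300 + 1000 + 900 = 3200
This matches the lower bound, so 5 is optimal.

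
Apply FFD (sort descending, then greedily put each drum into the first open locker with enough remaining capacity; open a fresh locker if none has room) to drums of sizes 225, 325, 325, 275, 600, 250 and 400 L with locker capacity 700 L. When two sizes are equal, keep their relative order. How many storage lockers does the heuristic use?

Sorted descending: 600, 400, 325, 325, 275, 250, 225.
  600 → locker 1 (new)  [load 600/700]
  400 → locker 2 (new)  [load 400/700]
  325 → locker 3 (new)  [load 325/700]
  325 → locker 3  [load 650/700]
  275 → locker 2  [load 675/700]
  250 → locker 4 (new)  [load 250/700]
  225 → locker 4  [load 475/700]
4 storage lockers opened.

4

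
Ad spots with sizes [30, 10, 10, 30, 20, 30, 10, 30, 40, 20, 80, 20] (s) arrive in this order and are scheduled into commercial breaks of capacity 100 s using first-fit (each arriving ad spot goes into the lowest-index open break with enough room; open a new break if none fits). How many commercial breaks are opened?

4

  30 → break 1 (new)  [load 30/100]
  10 → break 1  [load 40/100]
  10 → break 1  [load 50/100]
  30 → break 1  [load 80/100]
  20 → break 1  [load 100/100]
  30 → break 2 (new)  [load 30/100]
  10 → break 2  [load 40/100]
  30 → break 2  [load 70/100]
  40 → break 3 (new)  [load 40/100]
  20 → break 2  [load 90/100]
  80 → break 4 (new)  [load 80/100]
  20 → break 3  [load 60/100]
4 commercial breaks opened.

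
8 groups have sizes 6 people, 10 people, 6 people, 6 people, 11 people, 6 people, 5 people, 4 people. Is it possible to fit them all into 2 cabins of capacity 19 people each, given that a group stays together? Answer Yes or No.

Total = 54 people; ⌈54/19⌉ = 3.
At least 3 cabins are required, but only 2 are allowed.

No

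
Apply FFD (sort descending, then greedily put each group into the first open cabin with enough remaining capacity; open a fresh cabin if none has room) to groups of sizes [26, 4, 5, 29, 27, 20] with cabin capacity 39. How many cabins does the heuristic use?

4

Sorted descending: 29, 27, 26, 20, 5, 4.
  29 → cabin 1 (new)  [load 29/39]
  27 → cabin 2 (new)  [load 27/39]
  26 → cabin 3 (new)  [load 26/39]
  20 → cabin 4 (new)  [load 20/39]
  5 → cabin 1  [load 34/39]
  4 → cabin 1  [load 38/39]
4 cabins opened.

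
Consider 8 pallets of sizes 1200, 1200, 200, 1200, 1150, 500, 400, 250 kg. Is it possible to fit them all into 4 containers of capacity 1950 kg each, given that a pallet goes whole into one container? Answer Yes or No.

A valid assignment using 4 containers:
  container 1: 1200 + 500 + 250 = 1950
  container 2: 1200 + 400 + 200 = 1800
  container 3: 1200 = 1200
  container 4: 1150 = 1150
Every load is within 1950 kg, so 4 containers suffice.

Yes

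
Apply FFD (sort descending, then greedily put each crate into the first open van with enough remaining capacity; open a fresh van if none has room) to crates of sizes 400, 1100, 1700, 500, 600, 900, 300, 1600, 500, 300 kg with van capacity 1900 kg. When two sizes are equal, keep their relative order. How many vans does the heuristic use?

Sorted descending: 1700, 1600, 1100, 900, 600, 500, 500, 400, 300, 300.
  1700 → van 1 (new)  [load 1700/1900]
  1600 → van 2 (new)  [load 1600/1900]
  1100 → van 3 (new)  [load 1100/1900]
  900 → van 4 (new)  [load 900/1900]
  600 → van 3  [load 1700/1900]
  500 → van 4  [load 1400/1900]
  500 → van 4  [load 1900/1900]
  400 → van 5 (new)  [load 400/1900]
  300 → van 2  [load 1900/1900]
  300 → van 5  [load 700/1900]
5 vans opened.

5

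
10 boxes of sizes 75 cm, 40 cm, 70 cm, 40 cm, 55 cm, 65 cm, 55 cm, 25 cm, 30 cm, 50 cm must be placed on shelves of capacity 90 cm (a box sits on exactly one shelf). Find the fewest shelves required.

7

Total = 75 + 70 + 65 + 55 + 55 + 50 + 40 + 40 + 30 + 25 = 505 cm.
Lower bound: ⌈505/90⌉ = 6 shelves.
A packing using 7 shelves:
  shelf 1: 75 = 75
  shelf 2: 70 = 70
  shelf 3: 65 + 25 = 90
  shelf 4: 55 + 30 = 85
  shelf 5: 55 = 55
  shelf 6: 50 + 40 = 90
  shelf 7: 40 = 40
No arrangement into 6 shelves stays within capacity, so 7 is optimal.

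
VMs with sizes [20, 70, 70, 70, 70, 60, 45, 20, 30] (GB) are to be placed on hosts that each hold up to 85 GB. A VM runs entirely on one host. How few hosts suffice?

Total = 70 + 70 + 70 + 70 + 60 + 45 + 30 + 20 + 20 = 455 GB.
Lower bound: ⌈455/85⌉ = 6 hosts.
A packing using 7 hosts:
  host 1: 70 = 70
  host 2: 70 = 70
  host 3: 70 = 70
  host 4: 70 = 70
  host 5: 60 + 20 = 80
  host 6: 45 + 30 = 75
  host 7: 20 = 20
No arrangement into 6 hosts stays within capacity, so 7 is optimal.

7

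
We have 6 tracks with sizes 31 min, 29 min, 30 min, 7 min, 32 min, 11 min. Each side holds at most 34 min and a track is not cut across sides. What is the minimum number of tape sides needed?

Total = 32 + 31 + 30 + 29 + 11 + 7 = 140 min.
Lower bound: ⌈140/34⌉ = 5 tape sides.
A packing using 5 tape sides:
  side 1: 32 = 32
  side 2: 31 = 31
  side 3: 30 = 30
  side 4: 29 = 29
  side 5: 11 + 7 = 18
This matches the lower bound, so 5 is optimal.

5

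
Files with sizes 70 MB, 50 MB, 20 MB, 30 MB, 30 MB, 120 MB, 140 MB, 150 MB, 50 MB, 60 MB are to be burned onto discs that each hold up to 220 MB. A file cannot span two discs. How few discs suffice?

Total = 150 + 140 + 120 + 70 + 60 + 50 + 50 + 30 + 30 + 20 = 720 MB.
Lower bound: ⌈720/220⌉ = 4 discs.
A packing using 4 discs:
  disc 1: 150 + 70 = 220
  disc 2: 140 + 60 + 20 = 220
  disc 3: 120 + 50 + 50 = 220
  disc 4: 30 + 30 = 60
This matches the lower bound, so 4 is optimal.

4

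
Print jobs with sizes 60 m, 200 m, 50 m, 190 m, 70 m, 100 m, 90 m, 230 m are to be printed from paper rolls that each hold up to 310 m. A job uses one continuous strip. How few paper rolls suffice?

Total = 230 + 200 + 190 + 100 + 90 + 70 + 60 + 50 = 990 m.
Lower bound: ⌈990/310⌉ = 4 paper rolls.
A packing using 4 paper rolls:
  roll 1: 230 + 70 = 300
  roll 2: 200 + 100 = 300
  roll 3: 190 + 90 = 280
  roll 4: 60 + 50 = 110
This matches the lower bound, so 4 is optimal.

4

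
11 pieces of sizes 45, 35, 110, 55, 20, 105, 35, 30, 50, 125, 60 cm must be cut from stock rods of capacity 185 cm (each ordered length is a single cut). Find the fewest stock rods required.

Total = 125 + 110 + 105 + 60 + 55 + 50 + 45 + 35 + 35 + 30 + 20 = 670 cm.
Lower bound: ⌈670/185⌉ = 4 stock rods.
A packing using 4 stock rods:
  stock rod 1: 125 + 60 = 185
  stock rod 2: 110 + 55 + 20 = 185
  stock rod 3: 105 + 50 + 30 = 185
  stock rod 4: 45 + 35 + 35 = 115
This matches the lower bound, so 4 is optimal.

4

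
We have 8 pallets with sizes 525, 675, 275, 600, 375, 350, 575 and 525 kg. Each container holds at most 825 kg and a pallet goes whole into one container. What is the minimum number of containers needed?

6

Total = 675 + 600 + 575 + 525 + 525 + 375 + 350 + 275 = 3900 kg.
Lower bound: ⌈3900/825⌉ = 5 containers.
A packing using 6 containers:
  container 1: 675 = 675
  container 2: 600 = 600
  container 3: 575 = 575
  container 4: 525 + 275 = 800
  container 5: 525 = 525
  container 6: 375 + 350 = 725
No arrangement into 5 containers stays within capacity, so 6 is optimal.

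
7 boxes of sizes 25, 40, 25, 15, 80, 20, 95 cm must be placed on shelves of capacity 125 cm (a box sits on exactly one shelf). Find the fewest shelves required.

3

Total = 95 + 80 + 40 + 25 + 25 + 20 + 15 = 300 cm.
Lower bound: ⌈300/125⌉ = 3 shelves.
A packing using 3 shelves:
  shelf 1: 95 + 25 = 120
  shelf 2: 80 + 40 = 120
  shelf 3: 25 + 20 + 15 = 60
This matches the lower bound, so 3 is optimal.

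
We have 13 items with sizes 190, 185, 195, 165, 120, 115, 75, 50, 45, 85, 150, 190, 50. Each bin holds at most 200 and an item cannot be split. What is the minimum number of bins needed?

Total = 195 + 190 + 190 + 185 + 165 + 150 + 120 + 115 + 85 + 75 + 50 + 50 + 45 = 1615.
Lower bound: ⌈1615/200⌉ = 9 bins.
A packing using 9 bins:
  bin 1: 195 = 195
  bin 2: 190 = 190
  bin 3: 190 = 190
  bin 4: 185 = 185
  bin 5: 165 = 165
  bin 6: 150 + 50 = 200
  bin 7: 120 + 75 = 195
  bin 8: 115 + 85 = 200
  bin 9: 50 + 45 = 95
This matches the lower bound, so 9 is optimal.

9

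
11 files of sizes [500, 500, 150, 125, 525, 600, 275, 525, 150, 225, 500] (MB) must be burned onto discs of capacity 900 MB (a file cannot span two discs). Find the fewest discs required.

6

Total = 600 + 525 + 525 + 500 + 500 + 500 + 275 + 225 + 150 + 150 + 125 = 4075 MB.
Lower bound: ⌈4075/900⌉ = 5 discs.
Also, 6 files each exceed 450 MB, and no two of those can share a disc, so at least 6 discs are needed.
A packing using 6 discs:
  disc 1: 600 + 275 = 875
  disc 2: 525 + 225 + 150 = 900
  disc 3: 525 + 150 + 125 = 800
  disc 4: 500 = 500
  disc 5: 500 = 500
  disc 6: 500 = 500
This matches the lower bound, so 6 is optimal.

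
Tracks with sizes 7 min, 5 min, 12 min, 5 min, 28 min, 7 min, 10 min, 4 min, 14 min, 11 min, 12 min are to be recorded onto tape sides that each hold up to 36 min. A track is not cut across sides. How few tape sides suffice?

Total = 28 + 14 + 12 + 12 + 11 + 10 + 7 + 7 + 5 + 5 + 4 = 115 min.
Lower bound: ⌈115/36⌉ = 4 tape sides.
A packing using 4 tape sides:
  side 1: 28 + 7 = 35
  side 2: 14 + 12 + 10 = 36
  side 3: 12 + 11 + 7 + 5 = 35
  side 4: 5 + 4 = 9
This matches the lower bound, so 4 is optimal.

4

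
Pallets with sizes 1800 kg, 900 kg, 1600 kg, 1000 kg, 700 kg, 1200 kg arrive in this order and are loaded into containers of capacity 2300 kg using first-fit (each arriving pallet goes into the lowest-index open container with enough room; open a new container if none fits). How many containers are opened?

4

  1800 → container 1 (new)  [load 1800/2300]
  900 → container 2 (new)  [load 900/2300]
  1600 → container 3 (new)  [load 1600/2300]
  1000 → container 2  [load 1900/2300]
  700 → container 3  [load 2300/2300]
  1200 → container 4 (new)  [load 1200/2300]
4 containers opened.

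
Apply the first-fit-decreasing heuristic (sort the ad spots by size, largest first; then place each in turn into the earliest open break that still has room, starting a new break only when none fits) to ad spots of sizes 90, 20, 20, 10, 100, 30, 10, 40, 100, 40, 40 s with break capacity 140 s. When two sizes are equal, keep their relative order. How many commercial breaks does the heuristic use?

4

Sorted descending: 100, 100, 90, 40, 40, 40, 30, 20, 20, 10, 10.
  100 → break 1 (new)  [load 100/140]
  100 → break 2 (new)  [load 100/140]
  90 → break 3 (new)  [load 90/140]
  40 → break 1  [load 140/140]
  40 → break 2  [load 140/140]
  40 → break 3  [load 130/140]
  30 → break 4 (new)  [load 30/140]
  20 → break 4  [load 50/140]
  20 → break 4  [load 70/140]
  10 → break 3  [load 140/140]
  10 → break 4  [load 80/140]
4 commercial breaks opened.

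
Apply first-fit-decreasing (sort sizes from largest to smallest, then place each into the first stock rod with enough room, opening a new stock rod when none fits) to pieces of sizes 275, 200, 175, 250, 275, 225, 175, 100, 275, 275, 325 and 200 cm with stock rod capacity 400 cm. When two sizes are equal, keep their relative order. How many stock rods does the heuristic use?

9

Sorted descending: 325, 275, 275, 275, 275, 250, 225, 200, 200, 175, 175, 100.
  325 → stock rod 1 (new)  [load 325/400]
  275 → stock rod 2 (new)  [load 275/400]
  275 → stock rod 3 (new)  [load 275/400]
  275 → stock rod 4 (new)  [load 275/400]
  275 → stock rod 5 (new)  [load 275/400]
  250 → stock rod 6 (new)  [load 250/400]
  225 → stock rod 7 (new)  [load 225/400]
  200 → stock rod 8 (new)  [load 200/400]
  200 → stock rod 8  [load 400/400]
  175 → stock rod 7  [load 400/400]
  175 → stock rod 9 (new)  [load 175/400]
  100 → stock rod 2  [load 375/400]
9 stock rods opened.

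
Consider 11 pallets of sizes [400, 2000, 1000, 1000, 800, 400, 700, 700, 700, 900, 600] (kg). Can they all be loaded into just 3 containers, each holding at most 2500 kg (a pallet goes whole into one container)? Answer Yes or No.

No

Total = 9200 kg; ⌈9200/2500⌉ = 4.
At least 4 containers are required, but only 3 are allowed.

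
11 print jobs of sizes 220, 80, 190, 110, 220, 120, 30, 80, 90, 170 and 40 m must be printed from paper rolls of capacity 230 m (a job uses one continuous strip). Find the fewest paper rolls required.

Total = 220 + 220 + 190 + 170 + 120 + 110 + 90 + 80 + 80 + 40 + 30 = 1350 m.
Lower bound: ⌈1350/230⌉ = 6 paper rolls.
A packing using 7 paper rolls:
  roll 1: 220 = 220
  roll 2: 220 = 220
  roll 3: 190 + 40 = 230
  roll 4: 170 + 30 = 200
  roll 5: 120 + 110 = 230
  roll 6: 90 + 80 = 170
  roll 7: 80 = 80
No arrangement into 6 paper rolls stays within capacity, so 7 is optimal.

7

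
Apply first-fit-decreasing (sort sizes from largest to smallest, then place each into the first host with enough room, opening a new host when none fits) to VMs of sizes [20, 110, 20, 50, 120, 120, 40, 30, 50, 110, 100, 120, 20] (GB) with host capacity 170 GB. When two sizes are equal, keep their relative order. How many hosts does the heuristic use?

6

Sorted descending: 120, 120, 120, 110, 110, 100, 50, 50, 40, 30, 20, 20, 20.
  120 → host 1 (new)  [load 120/170]
  120 → host 2 (new)  [load 120/170]
  120 → host 3 (new)  [load 120/170]
  110 → host 4 (new)  [load 110/170]
  110 → host 5 (new)  [load 110/170]
  100 → host 6 (new)  [load 100/170]
  50 → host 1  [load 170/170]
  50 → host 2  [load 170/170]
  40 → host 3  [load 160/170]
  30 → host 4  [load 140/170]
  20 → host 4  [load 160/170]
  20 → host 5  [load 130/170]
  20 → host 5  [load 150/170]
6 hosts opened.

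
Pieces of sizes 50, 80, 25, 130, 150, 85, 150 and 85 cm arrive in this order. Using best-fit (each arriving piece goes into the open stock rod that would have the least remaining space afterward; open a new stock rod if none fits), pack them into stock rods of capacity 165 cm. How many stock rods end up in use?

6

  50 → stock rod 1 (new)  [load 50/165]
  80 → stock rod 1  [load 130/165]
  25 → stock rod 1  [load 155/165]
  130 → stock rod 2 (new)  [load 130/165]
  150 → stock rod 3 (new)  [load 150/165]
  85 → stock rod 4 (new)  [load 85/165]
  150 → stock rod 5 (new)  [load 150/165]
  85 → stock rod 6 (new)  [load 85/165]
6 stock rods opened.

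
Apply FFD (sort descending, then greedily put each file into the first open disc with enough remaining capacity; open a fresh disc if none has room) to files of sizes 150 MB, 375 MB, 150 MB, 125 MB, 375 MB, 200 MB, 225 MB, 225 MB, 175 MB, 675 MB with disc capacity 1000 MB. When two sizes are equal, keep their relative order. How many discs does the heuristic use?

Sorted descending: 675, 375, 375, 225, 225, 200, 175, 150, 150, 125.
  675 → disc 1 (new)  [load 675/1000]
  375 → disc 2 (new)  [load 375/1000]
  375 → disc 2  [load 750/1000]
  225 → disc 1  [load 900/1000]
  225 → disc 2  [load 975/1000]
  200 → disc 3 (new)  [load 200/1000]
  175 → disc 3  [load 375/1000]
  150 → disc 3  [load 525/1000]
  150 → disc 3  [load 675/1000]
  125 → disc 3  [load 800/1000]
3 discs opened.

3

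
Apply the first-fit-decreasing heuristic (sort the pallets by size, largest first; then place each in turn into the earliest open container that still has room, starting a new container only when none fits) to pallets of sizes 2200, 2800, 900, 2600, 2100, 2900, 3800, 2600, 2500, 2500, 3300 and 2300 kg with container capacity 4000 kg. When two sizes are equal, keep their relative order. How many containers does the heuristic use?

Sorted descending: 3800, 3300, 2900, 2800, 2600, 2600, 2500, 2500, 2300, 2200, 2100, 900.
  3800 → container 1 (new)  [load 3800/4000]
  3300 → container 2 (new)  [load 3300/4000]
  2900 → container 3 (new)  [load 2900/4000]
  2800 → container 4 (new)  [load 2800/4000]
  2600 → container 5 (new)  [load 2600/4000]
  2600 → container 6 (new)  [load 2600/4000]
  2500 → container 7 (new)  [load 2500/4000]
  2500 → container 8 (new)  [load 2500/4000]
  2300 → container 9 (new)  [load 2300/4000]
  2200 → container 10 (new)  [load 2200/4000]
  2100 → container 11 (new)  [load 2100/4000]
  900 → container 3  [load 3800/4000]
11 containers opened.

11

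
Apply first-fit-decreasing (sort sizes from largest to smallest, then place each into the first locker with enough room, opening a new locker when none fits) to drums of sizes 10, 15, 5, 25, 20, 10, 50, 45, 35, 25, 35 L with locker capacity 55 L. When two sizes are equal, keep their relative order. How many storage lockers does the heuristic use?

6

Sorted descending: 50, 45, 35, 35, 25, 25, 20, 15, 10, 10, 5.
  50 → locker 1 (new)  [load 50/55]
  45 → locker 2 (new)  [load 45/55]
  35 → locker 3 (new)  [load 35/55]
  35 → locker 4 (new)  [load 35/55]
  25 → locker 5 (new)  [load 25/55]
  25 → locker 5  [load 50/55]
  20 → locker 3  [load 55/55]
  15 → locker 4  [load 50/55]
  10 → locker 2  [load 55/55]
  10 → locker 6 (new)  [load 10/55]
  5 → locker 1  [load 55/55]
6 storage lockers opened.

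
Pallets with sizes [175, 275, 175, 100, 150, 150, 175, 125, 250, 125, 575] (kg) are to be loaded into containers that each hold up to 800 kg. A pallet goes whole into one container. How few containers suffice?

Total = 575 + 275 + 250 + 175 + 175 + 175 + 150 + 150 + 125 + 125 + 100 = 2275 kg.
Lower bound: ⌈2275/800⌉ = 3 containers.
A packing using 3 containers:
  container 1: 575 + 175 = 750
  container 2: 275 + 250 + 175 + 100 = 800
  container 3: 175 + 150 + 150 + 125 + 125 = 725
This matches the lower bound, so 3 is optimal.

3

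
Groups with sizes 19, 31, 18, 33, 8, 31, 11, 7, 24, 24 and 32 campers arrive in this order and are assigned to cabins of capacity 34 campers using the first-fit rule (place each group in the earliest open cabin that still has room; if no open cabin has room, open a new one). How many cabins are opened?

  19 → cabin 1 (new)  [load 19/34]
  31 → cabin 2 (new)  [load 31/34]
  18 → cabin 3 (new)  [load 18/34]
  33 → cabin 4 (new)  [load 33/34]
  8 → cabin 1  [load 27/34]
  31 → cabin 5 (new)  [load 31/34]
  11 → cabin 3  [load 29/34]
  7 → cabin 1  [load 34/34]
  24 → cabin 6 (new)  [load 24/34]
  24 → cabin 7 (new)  [load 24/34]
  32 → cabin 8 (new)  [load 32/34]
8 cabins opened.

8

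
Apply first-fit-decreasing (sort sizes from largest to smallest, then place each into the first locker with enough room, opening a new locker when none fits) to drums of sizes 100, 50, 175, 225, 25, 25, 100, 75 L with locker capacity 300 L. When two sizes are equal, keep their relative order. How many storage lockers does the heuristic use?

3

Sorted descending: 225, 175, 100, 100, 75, 50, 25, 25.
  225 → locker 1 (new)  [load 225/300]
  175 → locker 2 (new)  [load 175/300]
  100 → locker 2  [load 275/300]
  100 → locker 3 (new)  [load 100/300]
  75 → locker 1  [load 300/300]
  50 → locker 3  [load 150/300]
  25 → locker 2  [load 300/300]
  25 → locker 3  [load 175/300]
3 storage lockers opened.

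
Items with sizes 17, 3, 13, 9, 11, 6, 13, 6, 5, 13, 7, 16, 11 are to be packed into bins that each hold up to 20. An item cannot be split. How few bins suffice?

Total = 17 + 16 + 13 + 13 + 13 + 11 + 11 + 9 + 7 + 6 + 6 + 5 + 3 = 130.
Lower bound: ⌈130/20⌉ = 7 bins.
A packing using 7 bins:
  bin 1: 17 + 3 = 20
  bin 2: 16 = 16
  bin 3: 13 + 7 = 20
  bin 4: 13 + 6 = 19
  bin 5: 13 + 6 = 19
  bin 6: 11 + 9 = 20
  bin 7: 11 + 5 = 16
This matches the lower bound, so 7 is optimal.

7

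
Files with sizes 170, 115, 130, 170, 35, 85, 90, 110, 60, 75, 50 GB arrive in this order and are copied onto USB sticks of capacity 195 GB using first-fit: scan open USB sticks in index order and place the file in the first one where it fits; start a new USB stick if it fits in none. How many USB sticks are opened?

7

  170 → USB stick 1 (new)  [load 170/195]
  115 → USB stick 2 (new)  [load 115/195]
  130 → USB stick 3 (new)  [load 130/195]
  170 → USB stick 4 (new)  [load 170/195]
  35 → USB stick 2  [load 150/195]
  85 → USB stick 5 (new)  [load 85/195]
  90 → USB stick 5  [load 175/195]
  110 → USB stick 6 (new)  [load 110/195]
  60 → USB stick 3  [load 190/195]
  75 → USB stick 6  [load 185/195]
  50 → USB stick 7 (new)  [load 50/195]
7 USB sticks opened.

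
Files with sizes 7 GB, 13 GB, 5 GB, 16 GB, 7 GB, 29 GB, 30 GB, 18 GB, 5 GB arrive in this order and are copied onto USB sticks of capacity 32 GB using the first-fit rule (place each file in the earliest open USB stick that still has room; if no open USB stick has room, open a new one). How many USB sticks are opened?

  7 → USB stick 1 (new)  [load 7/32]
  13 → USB stick 1  [load 20/32]
  5 → USB stick 1  [load 25/32]
  16 → USB stick 2 (new)  [load 16/32]
  7 → USB stick 1  [load 32/32]
  29 → USB stick 3 (new)  [load 29/32]
  30 → USB stick 4 (new)  [load 30/32]
  18 → USB stick 5 (new)  [load 18/32]
  5 → USB stick 2  [load 21/32]
5 USB sticks opened.

5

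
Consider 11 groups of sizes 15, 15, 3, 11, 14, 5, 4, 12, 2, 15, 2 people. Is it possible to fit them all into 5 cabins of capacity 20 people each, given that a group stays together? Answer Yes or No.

Total = 98 people; ⌈98/20⌉ = 5.
6 groups each exceed half the capacity and cannot share a cabin, forcing at least 6 cabins.
At least 6 cabins are required, but only 5 are allowed.

No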